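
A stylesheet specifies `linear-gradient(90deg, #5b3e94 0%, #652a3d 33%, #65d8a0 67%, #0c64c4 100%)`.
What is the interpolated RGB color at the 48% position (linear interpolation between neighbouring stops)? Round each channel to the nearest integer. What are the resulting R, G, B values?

(101, 119, 105)

48% lies between the 33% and 67% stops, so the local fraction is t = (48 − 33)/(67 − 33) = 15/34 ≈ 0.4412.
#652a3d → (101, 42, 61); #65d8a0 → (101, 216, 160).
R = 101 + 0.4412 × (101 − 101) = 101 → 101
G = 42 + 0.4412 × (216 − 42) = 118.769 → 119
B = 61 + 0.4412 × (160 − 61) = 104.679 → 105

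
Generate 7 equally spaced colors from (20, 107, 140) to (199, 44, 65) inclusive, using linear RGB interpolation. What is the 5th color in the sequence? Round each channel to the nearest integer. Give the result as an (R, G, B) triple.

With 7 swatches and endpoints inclusive, swatch 5 sits at t = (5 − 1)/(7 − 1) = 4/6 ≈ 0.6667.
R = 20 + 0.6667 × (199 − 20) = 139.339 → 139
G = 107 + 0.6667 × (44 − 107) = 64.998 → 65
B = 140 + 0.6667 × (65 − 140) = 89.998 → 90

(139, 65, 90)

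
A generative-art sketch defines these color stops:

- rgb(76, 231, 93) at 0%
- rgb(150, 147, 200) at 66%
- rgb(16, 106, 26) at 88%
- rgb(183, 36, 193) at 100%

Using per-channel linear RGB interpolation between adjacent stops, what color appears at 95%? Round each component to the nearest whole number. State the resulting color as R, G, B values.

95% lies between the 88% and 100% stops, so the local fraction is t = (95 − 88)/(100 − 88) = 7/12 ≈ 0.5833.
R = 16 + 0.5833 × (183 − 16) = 113.411 → 113
G = 106 + 0.5833 × (36 − 106) = 65.169 → 65
B = 26 + 0.5833 × (193 − 26) = 123.411 → 123

(113, 65, 123)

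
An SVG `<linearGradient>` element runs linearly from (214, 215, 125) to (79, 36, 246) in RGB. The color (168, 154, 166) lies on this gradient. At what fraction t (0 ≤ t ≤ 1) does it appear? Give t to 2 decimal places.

0.34

Invert the lerp on the G channel (largest span, 179): t = (154 − 215) / (36 − 215) = -61/-179 = 0.34078.
Check on R: (168 − 214)/(79 − 214) = 0.3407 ✓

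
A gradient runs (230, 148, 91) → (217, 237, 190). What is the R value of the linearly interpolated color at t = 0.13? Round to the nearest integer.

228

R = 230 + 0.13 × (217 − 230) = 228.31 → 228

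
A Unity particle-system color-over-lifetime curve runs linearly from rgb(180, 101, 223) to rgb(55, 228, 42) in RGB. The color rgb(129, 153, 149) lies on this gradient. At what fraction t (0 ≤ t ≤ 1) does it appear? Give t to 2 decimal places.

Invert the lerp on the B channel (largest span, 181): t = (149 − 223) / (42 − 223) = -74/-181 = 0.40884.
Check on R: (129 − 180)/(55 − 180) = 0.408 ✓

0.41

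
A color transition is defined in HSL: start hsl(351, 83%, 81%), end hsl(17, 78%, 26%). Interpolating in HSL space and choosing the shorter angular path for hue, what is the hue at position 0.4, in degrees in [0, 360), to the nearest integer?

1

Hue: 17 − 351 = -334°, but |-334| > 180 so the shorter arc goes the other way: Δh = -334 + 360 = 26°.
H = 351 + 0.4 × (26) = 361.4 → 361 → 361 mod 360 = 1°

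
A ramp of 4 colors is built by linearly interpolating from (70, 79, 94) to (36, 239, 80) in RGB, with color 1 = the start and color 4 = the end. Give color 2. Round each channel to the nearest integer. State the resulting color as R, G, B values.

(59, 132, 89)

With 4 swatches and endpoints inclusive, swatch 2 sits at t = (2 − 1)/(4 − 1) = 1/3 ≈ 0.3333.
R = 70 + 0.3333 × (36 − 70) = 58.668 → 59
G = 79 + 0.3333 × (239 − 79) = 132.328 → 132
B = 94 + 0.3333 × (80 − 94) = 89.334 → 89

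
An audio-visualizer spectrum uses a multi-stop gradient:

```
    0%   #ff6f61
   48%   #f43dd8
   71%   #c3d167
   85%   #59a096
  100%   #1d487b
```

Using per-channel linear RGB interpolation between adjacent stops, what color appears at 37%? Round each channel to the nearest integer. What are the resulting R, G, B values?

(247, 72, 189)

37% lies between the 0% and 48% stops, so the local fraction is t = (37 − 0)/(48 − 0) = 37/48 ≈ 0.7708.
#ff6f61 → (255, 111, 97); #f43dd8 → (244, 61, 216).
R = 255 + 0.7708 × (244 − 255) = 246.521 → 247
G = 111 + 0.7708 × (61 − 111) = 72.46 → 72
B = 97 + 0.7708 × (216 − 97) = 188.725 → 189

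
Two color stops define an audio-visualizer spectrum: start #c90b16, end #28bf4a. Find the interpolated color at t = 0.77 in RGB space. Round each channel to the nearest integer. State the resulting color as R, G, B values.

(77, 150, 62)

#c90b16 → (201, 11, 22); #28bf4a → (40, 191, 74).
R = 201 + 0.77 × (40 − 201) = 201 + 0.77 × -161 = 77.03 → 77
G = 11 + 0.77 × (191 − 11) = 11 + 0.77 × 180 = 149.6 → 150
B = 22 + 0.77 × (74 − 22) = 22 + 0.77 × 52 = 62.04 → 62
So the blended color is (77, 150, 62), about #4d963e.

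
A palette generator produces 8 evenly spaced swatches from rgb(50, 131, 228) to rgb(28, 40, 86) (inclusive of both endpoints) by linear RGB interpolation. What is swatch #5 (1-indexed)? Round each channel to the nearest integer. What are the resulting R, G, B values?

With 8 swatches and endpoints inclusive, swatch 5 sits at t = (5 − 1)/(8 − 1) = 4/7 ≈ 0.5714.
R = 50 + 0.5714 × (28 − 50) = 37.429 → 37
G = 131 + 0.5714 × (40 − 131) = 79.003 → 79
B = 228 + 0.5714 × (86 − 228) = 146.861 → 147

(37, 79, 147)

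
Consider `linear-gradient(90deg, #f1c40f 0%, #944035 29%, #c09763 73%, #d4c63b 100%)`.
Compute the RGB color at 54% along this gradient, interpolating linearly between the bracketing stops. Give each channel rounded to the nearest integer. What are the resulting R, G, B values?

54% lies between the 29% and 73% stops, so the local fraction is t = (54 − 29)/(73 − 29) = 25/44 ≈ 0.5682.
#944035 → (148, 64, 53); #c09763 → (192, 151, 99).
R = 148 + 0.5682 × (192 − 148) = 173.001 → 173
G = 64 + 0.5682 × (151 − 64) = 113.433 → 113
B = 53 + 0.5682 × (99 − 53) = 79.137 → 79

(173, 113, 79)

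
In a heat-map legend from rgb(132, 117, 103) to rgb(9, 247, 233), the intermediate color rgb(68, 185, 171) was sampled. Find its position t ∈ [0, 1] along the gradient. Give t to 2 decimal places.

Invert the lerp on the G channel (largest span, 130): t = (185 − 117) / (247 − 117) = 68/130 = 0.52308.
Check on R: (68 − 132)/(9 − 132) = 0.5203 ✓

0.52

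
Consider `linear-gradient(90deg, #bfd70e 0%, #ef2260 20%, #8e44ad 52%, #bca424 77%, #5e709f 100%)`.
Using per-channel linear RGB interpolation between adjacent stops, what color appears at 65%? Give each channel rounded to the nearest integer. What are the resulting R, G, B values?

(166, 118, 102)

65% lies between the 52% and 77% stops, so the local fraction is t = (65 − 52)/(77 − 52) = 13/25 ≈ 0.52.
#8e44ad → (142, 68, 173); #bca424 → (188, 164, 36).
R = 142 + 0.52 × (188 − 142) = 165.92 → 166
G = 68 + 0.52 × (164 − 68) = 117.92 → 118
B = 173 + 0.52 × (36 − 173) = 101.76 → 102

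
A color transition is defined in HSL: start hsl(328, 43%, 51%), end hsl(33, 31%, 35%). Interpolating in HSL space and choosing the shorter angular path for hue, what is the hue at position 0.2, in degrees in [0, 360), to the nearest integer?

Hue: 33 − 328 = -295°, but |-295| > 180 so the shorter arc goes the other way: Δh = -295 + 360 = 65°.
H = 328 + 0.2 × (65) = 341 → 341°

341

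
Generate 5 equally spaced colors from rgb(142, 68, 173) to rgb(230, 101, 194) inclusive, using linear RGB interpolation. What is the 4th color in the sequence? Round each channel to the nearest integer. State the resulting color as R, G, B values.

With 5 swatches and endpoints inclusive, swatch 4 sits at t = (4 − 1)/(5 − 1) = 3/4 ≈ 0.75.
R = 142 + 0.75 × (230 − 142) = 208 → 208
G = 68 + 0.75 × (101 − 68) = 92.75 → 93
B = 173 + 0.75 × (194 − 173) = 188.75 → 189

(208, 93, 189)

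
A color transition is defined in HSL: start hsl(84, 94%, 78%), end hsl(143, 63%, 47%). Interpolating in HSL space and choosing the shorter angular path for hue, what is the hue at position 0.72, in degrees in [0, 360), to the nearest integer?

Hue arc: Δh = 143 − 84 = 59° (|Δh| ≤ 180, already the shorter path).
H = 84 + 0.72 × (59) = 126.48 → 126°

126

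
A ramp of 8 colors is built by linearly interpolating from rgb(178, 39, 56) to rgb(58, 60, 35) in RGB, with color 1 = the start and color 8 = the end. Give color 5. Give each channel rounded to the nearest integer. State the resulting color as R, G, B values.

(109, 51, 44)

With 8 swatches and endpoints inclusive, swatch 5 sits at t = (5 − 1)/(8 − 1) = 4/7 ≈ 0.5714.
R = 178 + 0.5714 × (58 − 178) = 109.432 → 109
G = 39 + 0.5714 × (60 − 39) = 50.999 → 51
B = 56 + 0.5714 × (35 − 56) = 44.001 → 44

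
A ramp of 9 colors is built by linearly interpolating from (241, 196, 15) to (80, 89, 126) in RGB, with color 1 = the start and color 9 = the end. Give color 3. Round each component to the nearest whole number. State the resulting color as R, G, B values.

(201, 169, 43)

With 9 swatches and endpoints inclusive, swatch 3 sits at t = (3 − 1)/(9 − 1) = 2/8 ≈ 0.25.
R = 241 + 0.25 × (80 − 241) = 200.75 → 201
G = 196 + 0.25 × (89 − 196) = 169.25 → 169
B = 15 + 0.25 × (126 − 15) = 42.75 → 43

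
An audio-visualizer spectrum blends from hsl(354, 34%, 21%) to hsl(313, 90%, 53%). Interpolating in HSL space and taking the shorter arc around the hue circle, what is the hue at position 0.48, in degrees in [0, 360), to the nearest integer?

334

Hue arc: Δh = 313 − 354 = -41° (|Δh| ≤ 180, already the shorter path).
H = 354 + 0.48 × (-41) = 334.32 → 334°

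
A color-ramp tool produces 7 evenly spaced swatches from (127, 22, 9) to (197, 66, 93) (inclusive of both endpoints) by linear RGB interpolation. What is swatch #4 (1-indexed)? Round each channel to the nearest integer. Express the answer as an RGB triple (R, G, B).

With 7 swatches and endpoints inclusive, swatch 4 sits at t = (4 − 1)/(7 − 1) = 3/6 ≈ 0.5.
R = 127 + 0.5 × (197 − 127) = 162 → 162
G = 22 + 0.5 × (66 − 22) = 44 → 44
B = 9 + 0.5 × (93 − 9) = 51 → 51

(162, 44, 51)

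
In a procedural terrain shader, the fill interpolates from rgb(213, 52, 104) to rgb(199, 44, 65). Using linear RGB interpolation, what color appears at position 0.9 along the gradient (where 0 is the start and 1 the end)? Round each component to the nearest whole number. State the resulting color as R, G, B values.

R = 213 + 0.9 × (199 − 213) = 213 + 0.9 × -14 = 200.4 → 200
G = 52 + 0.9 × (44 − 52) = 52 + 0.9 × -8 = 44.8 → 45
B = 104 + 0.9 × (65 − 104) = 104 + 0.9 × -39 = 68.9 → 69
So the blended color is (200, 45, 69), about #c82d45.

(200, 45, 69)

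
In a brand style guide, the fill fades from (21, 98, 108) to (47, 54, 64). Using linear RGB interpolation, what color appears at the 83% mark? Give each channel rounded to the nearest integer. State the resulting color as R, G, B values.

83% corresponds to t = 0.83.
R = 21 + 0.83 × (47 − 21) = 21 + 0.83 × 26 = 42.58 → 43
G = 98 + 0.83 × (54 − 98) = 98 + 0.83 × -44 = 61.48 → 61
B = 108 + 0.83 × (64 − 108) = 108 + 0.83 × -44 = 71.48 → 71

(43, 61, 71)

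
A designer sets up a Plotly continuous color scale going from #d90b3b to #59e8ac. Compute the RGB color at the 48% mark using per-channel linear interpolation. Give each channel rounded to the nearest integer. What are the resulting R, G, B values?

(156, 117, 113)

#d90b3b → (217, 11, 59); #59e8ac → (89, 232, 172).
48% corresponds to t = 0.48.
R = 217 + 0.48 × (89 − 217) = 217 + 0.48 × -128 = 155.56 → 156
G = 11 + 0.48 × (232 − 11) = 11 + 0.48 × 221 = 117.08 → 117
B = 59 + 0.48 × (172 − 59) = 59 + 0.48 × 113 = 113.24 → 113
So the blended color is (156, 117, 113), about #9c7571.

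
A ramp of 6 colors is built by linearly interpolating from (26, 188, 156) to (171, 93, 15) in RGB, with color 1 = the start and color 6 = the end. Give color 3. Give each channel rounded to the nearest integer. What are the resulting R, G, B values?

With 6 swatches and endpoints inclusive, swatch 3 sits at t = (3 − 1)/(6 − 1) = 2/5 ≈ 0.4.
R = 26 + 0.4 × (171 − 26) = 84 → 84
G = 188 + 0.4 × (93 − 188) = 150 → 150
B = 156 + 0.4 × (15 − 156) = 99.6 → 100

(84, 150, 100)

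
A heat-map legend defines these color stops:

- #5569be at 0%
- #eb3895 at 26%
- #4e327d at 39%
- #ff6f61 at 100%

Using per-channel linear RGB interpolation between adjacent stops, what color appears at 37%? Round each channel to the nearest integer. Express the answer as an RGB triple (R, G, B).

(102, 51, 129)

37% lies between the 26% and 39% stops, so the local fraction is t = (37 − 26)/(39 − 26) = 11/13 ≈ 0.8462.
#eb3895 → (235, 56, 149); #4e327d → (78, 50, 125).
R = 235 + 0.8462 × (78 − 235) = 102.147 → 102
G = 56 + 0.8462 × (50 − 56) = 50.923 → 51
B = 149 + 0.8462 × (125 − 149) = 128.691 → 129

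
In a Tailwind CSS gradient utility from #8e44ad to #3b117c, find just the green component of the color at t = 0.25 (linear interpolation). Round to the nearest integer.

55

G₁ = 68 (from #8e44ad), G₂ = 17 (from #3b117c).
G = 68 + 0.25 × (17 − 68) = 55.25 → 55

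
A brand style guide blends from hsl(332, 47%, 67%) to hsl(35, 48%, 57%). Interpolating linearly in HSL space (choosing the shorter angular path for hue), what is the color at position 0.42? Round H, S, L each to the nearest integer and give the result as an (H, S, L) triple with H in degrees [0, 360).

Hue: 35 − 332 = -297°, but |-297| > 180 so the shorter arc goes the other way: Δh = -297 + 360 = 63°.
H = 332 + 0.42 × (63) = 358.46 → 358°
S = 47 + 0.42 × (48 − 47) = 47.42 → 47%
L = 67 + 0.42 × (57 − 67) = 62.8 → 63%

(358, 47, 63)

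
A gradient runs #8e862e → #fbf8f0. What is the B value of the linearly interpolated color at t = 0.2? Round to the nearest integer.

B₁ = 46 (from #8e862e), B₂ = 240 (from #fbf8f0).
B = 46 + 0.2 × (240 − 46) = 84.8 → 85

85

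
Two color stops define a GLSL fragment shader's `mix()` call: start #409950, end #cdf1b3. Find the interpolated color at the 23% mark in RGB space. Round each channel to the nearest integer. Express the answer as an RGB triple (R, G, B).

#409950 → (64, 153, 80); #cdf1b3 → (205, 241, 179).
23% corresponds to t = 0.23.
R = 64 + 0.23 × (205 − 64) = 64 + 0.23 × 141 = 96.43 → 96
G = 153 + 0.23 × (241 − 153) = 153 + 0.23 × 88 = 173.24 → 173
B = 80 + 0.23 × (179 − 80) = 80 + 0.23 × 99 = 102.77 → 103

(96, 173, 103)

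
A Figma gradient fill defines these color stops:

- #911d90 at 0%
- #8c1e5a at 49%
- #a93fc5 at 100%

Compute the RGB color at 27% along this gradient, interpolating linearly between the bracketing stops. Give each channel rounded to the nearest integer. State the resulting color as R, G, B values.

27% lies between the 0% and 49% stops, so the local fraction is t = (27 − 0)/(49 − 0) = 27/49 ≈ 0.551.
#911d90 → (145, 29, 144); #8c1e5a → (140, 30, 90).
R = 145 + 0.551 × (140 − 145) = 142.245 → 142
G = 29 + 0.551 × (30 − 29) = 29.551 → 30
B = 144 + 0.551 × (90 − 144) = 114.246 → 114

(142, 30, 114)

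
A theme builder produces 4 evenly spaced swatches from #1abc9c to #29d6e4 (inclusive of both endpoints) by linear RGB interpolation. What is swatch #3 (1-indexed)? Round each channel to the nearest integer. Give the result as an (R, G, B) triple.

(36, 205, 204)

With 4 swatches and endpoints inclusive, swatch 3 sits at t = (3 − 1)/(4 − 1) = 2/3 ≈ 0.6667.
#1abc9c → (26, 188, 156); #29d6e4 → (41, 214, 228).
R = 26 + 0.6667 × (41 − 26) = 36.001 → 36
G = 188 + 0.6667 × (214 − 188) = 205.334 → 205
B = 156 + 0.6667 × (228 − 156) = 204.002 → 204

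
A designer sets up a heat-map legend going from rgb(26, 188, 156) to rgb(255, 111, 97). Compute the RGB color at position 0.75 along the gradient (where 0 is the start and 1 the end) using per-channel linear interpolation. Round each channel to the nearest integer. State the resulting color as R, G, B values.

R = 26 + 0.75 × (255 − 26) = 26 + 0.75 × 229 = 197.75 → 198
G = 188 + 0.75 × (111 − 188) = 188 + 0.75 × -77 = 130.25 → 130
B = 156 + 0.75 × (97 − 156) = 156 + 0.75 × -59 = 111.75 → 112
So the blended color is (198, 130, 112), about #c68270.

(198, 130, 112)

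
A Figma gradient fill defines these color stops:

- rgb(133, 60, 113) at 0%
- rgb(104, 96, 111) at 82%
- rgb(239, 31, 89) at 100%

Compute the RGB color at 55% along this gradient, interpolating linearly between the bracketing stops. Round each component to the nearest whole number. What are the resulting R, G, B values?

55% lies between the 0% and 82% stops, so the local fraction is t = (55 − 0)/(82 − 0) = 55/82 ≈ 0.6707.
R = 133 + 0.6707 × (104 − 133) = 113.55 → 114
G = 60 + 0.6707 × (96 − 60) = 84.145 → 84
B = 113 + 0.6707 × (111 − 113) = 111.659 → 112

(114, 84, 112)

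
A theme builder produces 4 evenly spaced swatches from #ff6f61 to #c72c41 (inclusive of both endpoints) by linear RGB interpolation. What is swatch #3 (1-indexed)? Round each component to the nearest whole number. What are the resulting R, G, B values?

With 4 swatches and endpoints inclusive, swatch 3 sits at t = (3 − 1)/(4 − 1) = 2/3 ≈ 0.6667.
#ff6f61 → (255, 111, 97); #c72c41 → (199, 44, 65).
R = 255 + 0.6667 × (199 − 255) = 217.665 → 218
G = 111 + 0.6667 × (44 − 111) = 66.331 → 66
B = 97 + 0.6667 × (65 − 97) = 75.666 → 76

(218, 66, 76)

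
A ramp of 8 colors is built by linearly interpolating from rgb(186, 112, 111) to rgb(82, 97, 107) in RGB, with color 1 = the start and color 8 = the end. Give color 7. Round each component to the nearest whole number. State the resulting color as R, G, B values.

With 8 swatches and endpoints inclusive, swatch 7 sits at t = (7 − 1)/(8 − 1) = 6/7 ≈ 0.8571.
R = 186 + 0.8571 × (82 − 186) = 96.862 → 97
G = 112 + 0.8571 × (97 − 112) = 99.144 → 99
B = 111 + 0.8571 × (107 − 111) = 107.572 → 108

(97, 99, 108)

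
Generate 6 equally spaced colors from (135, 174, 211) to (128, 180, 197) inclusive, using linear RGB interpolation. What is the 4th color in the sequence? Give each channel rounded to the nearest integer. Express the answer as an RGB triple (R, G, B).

With 6 swatches and endpoints inclusive, swatch 4 sits at t = (4 − 1)/(6 − 1) = 3/5 ≈ 0.6.
R = 135 + 0.6 × (128 − 135) = 130.8 → 131
G = 174 + 0.6 × (180 − 174) = 177.6 → 178
B = 211 + 0.6 × (197 − 211) = 202.6 → 203

(131, 178, 203)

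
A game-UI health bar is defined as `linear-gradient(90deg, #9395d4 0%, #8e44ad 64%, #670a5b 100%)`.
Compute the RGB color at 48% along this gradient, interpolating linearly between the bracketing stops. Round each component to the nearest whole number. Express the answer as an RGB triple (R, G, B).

48% lies between the 0% and 64% stops, so the local fraction is t = (48 − 0)/(64 − 0) = 48/64 ≈ 0.75.
#9395d4 → (147, 149, 212); #8e44ad → (142, 68, 173).
R = 147 + 0.75 × (142 − 147) = 143.25 → 143
G = 149 + 0.75 × (68 − 149) = 88.25 → 88
B = 212 + 0.75 × (173 − 212) = 182.75 → 183

(143, 88, 183)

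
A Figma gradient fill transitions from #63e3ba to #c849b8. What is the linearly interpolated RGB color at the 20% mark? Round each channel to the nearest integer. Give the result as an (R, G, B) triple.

(119, 196, 186)

#63e3ba → (99, 227, 186); #c849b8 → (200, 73, 184).
20% corresponds to t = 0.2.
R = 99 + 0.2 × (200 − 99) = 99 + 0.2 × 101 = 119.2 → 119
G = 227 + 0.2 × (73 − 227) = 227 + 0.2 × -154 = 196.2 → 196
B = 186 + 0.2 × (184 − 186) = 186 + 0.2 × -2 = 185.6 → 186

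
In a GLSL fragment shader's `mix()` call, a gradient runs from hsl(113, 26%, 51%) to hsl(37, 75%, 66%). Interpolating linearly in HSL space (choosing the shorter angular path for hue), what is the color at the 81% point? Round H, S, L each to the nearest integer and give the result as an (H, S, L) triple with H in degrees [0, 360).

(51, 66, 63)

Hue arc: Δh = 37 − 113 = -76° (|Δh| ≤ 180, already the shorter path).
H = 113 + 0.81 × (-76) = 51.44 → 51°
S = 26 + 0.81 × (75 − 26) = 65.69 → 66%
L = 51 + 0.81 × (66 − 51) = 63.15 → 63%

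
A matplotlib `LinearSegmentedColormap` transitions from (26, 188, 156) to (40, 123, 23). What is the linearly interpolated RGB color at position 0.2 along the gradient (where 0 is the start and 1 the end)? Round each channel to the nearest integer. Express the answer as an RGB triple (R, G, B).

R = 26 + 0.2 × (40 − 26) = 26 + 0.2 × 14 = 28.8 → 29
G = 188 + 0.2 × (123 − 188) = 188 + 0.2 × -65 = 175 → 175
B = 156 + 0.2 × (23 − 156) = 156 + 0.2 × -133 = 129.4 → 129
So the blended color is (29, 175, 129), about #1daf81.

(29, 175, 129)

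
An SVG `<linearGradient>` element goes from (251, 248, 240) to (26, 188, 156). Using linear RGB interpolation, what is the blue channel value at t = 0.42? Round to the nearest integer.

205

B = 240 + 0.42 × (156 − 240) = 204.72 → 205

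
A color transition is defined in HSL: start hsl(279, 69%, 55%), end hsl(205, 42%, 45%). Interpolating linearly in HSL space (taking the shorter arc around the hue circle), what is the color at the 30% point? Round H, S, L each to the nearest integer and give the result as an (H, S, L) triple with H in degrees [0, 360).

(257, 61, 52)

Hue arc: Δh = 205 − 279 = -74° (|Δh| ≤ 180, already the shorter path).
H = 279 + 0.3 × (-74) = 256.8 → 257°
S = 69 + 0.3 × (42 − 69) = 60.9 → 61%
L = 55 + 0.3 × (45 − 55) = 52 → 52%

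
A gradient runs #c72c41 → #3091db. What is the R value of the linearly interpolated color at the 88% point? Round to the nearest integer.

R₁ = 199 (from #c72c41), R₂ = 48 (from #3091db).
R = 199 + 0.88 × (48 − 199) = 66.12 → 66

66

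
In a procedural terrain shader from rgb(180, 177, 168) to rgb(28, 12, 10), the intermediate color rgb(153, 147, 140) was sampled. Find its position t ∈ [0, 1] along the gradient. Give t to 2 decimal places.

Invert the lerp on the G channel (largest span, 165): t = (147 − 177) / (12 − 177) = -30/-165 = 0.18182.
Check on R: (153 − 180)/(28 − 180) = 0.1776 ✓

0.18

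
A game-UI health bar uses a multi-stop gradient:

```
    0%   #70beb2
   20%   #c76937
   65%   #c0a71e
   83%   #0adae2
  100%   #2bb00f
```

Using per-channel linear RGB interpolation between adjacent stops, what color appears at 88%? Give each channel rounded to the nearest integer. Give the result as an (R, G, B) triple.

(20, 206, 164)

88% lies between the 83% and 100% stops, so the local fraction is t = (88 − 83)/(100 − 83) = 5/17 ≈ 0.2941.
#0adae2 → (10, 218, 226); #2bb00f → (43, 176, 15).
R = 10 + 0.2941 × (43 − 10) = 19.705 → 20
G = 218 + 0.2941 × (176 − 218) = 205.648 → 206
B = 226 + 0.2941 × (15 − 226) = 163.945 → 164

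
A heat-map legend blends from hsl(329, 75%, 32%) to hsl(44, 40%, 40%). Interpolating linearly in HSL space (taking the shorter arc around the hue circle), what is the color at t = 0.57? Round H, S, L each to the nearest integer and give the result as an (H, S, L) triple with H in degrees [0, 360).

(12, 55, 37)

Hue: 44 − 329 = -285°, but |-285| > 180 so the shorter arc goes the other way: Δh = -285 + 360 = 75°.
H = 329 + 0.57 × (75) = 371.75 → 372 → 372 mod 360 = 12°
S = 75 + 0.57 × (40 − 75) = 55.05 → 55%
L = 32 + 0.57 × (40 − 32) = 36.56 → 37%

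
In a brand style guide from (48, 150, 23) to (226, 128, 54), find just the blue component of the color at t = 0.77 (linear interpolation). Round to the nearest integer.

B = 23 + 0.77 × (54 − 23) = 46.87 → 47

47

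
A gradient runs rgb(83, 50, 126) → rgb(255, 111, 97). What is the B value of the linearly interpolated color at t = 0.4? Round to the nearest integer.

B = 126 + 0.4 × (97 − 126) = 114.4 → 114

114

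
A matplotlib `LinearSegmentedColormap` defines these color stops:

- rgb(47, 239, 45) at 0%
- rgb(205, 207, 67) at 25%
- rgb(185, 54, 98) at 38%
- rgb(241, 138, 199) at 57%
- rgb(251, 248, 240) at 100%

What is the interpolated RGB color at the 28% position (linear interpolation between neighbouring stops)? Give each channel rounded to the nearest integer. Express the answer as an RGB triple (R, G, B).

(200, 172, 74)

28% lies between the 25% and 38% stops, so the local fraction is t = (28 − 25)/(38 − 25) = 3/13 ≈ 0.2308.
R = 205 + 0.2308 × (185 − 205) = 200.384 → 200
G = 207 + 0.2308 × (54 − 207) = 171.688 → 172
B = 67 + 0.2308 × (98 − 67) = 74.155 → 74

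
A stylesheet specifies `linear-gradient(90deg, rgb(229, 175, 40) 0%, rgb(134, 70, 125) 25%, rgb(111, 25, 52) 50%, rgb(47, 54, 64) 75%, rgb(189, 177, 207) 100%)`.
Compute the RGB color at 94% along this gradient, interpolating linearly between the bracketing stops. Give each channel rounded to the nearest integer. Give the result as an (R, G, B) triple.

(155, 147, 173)

94% lies between the 75% and 100% stops, so the local fraction is t = (94 − 75)/(100 − 75) = 19/25 ≈ 0.76.
R = 47 + 0.76 × (189 − 47) = 154.92 → 155
G = 54 + 0.76 × (177 − 54) = 147.48 → 147
B = 64 + 0.76 × (207 − 64) = 172.68 → 173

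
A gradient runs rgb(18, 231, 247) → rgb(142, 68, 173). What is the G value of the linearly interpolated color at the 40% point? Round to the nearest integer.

166

G = 231 + 0.4 × (68 − 231) = 165.8 → 166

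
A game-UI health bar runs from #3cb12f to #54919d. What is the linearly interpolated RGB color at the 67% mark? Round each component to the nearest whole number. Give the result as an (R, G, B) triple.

#3cb12f → (60, 177, 47); #54919d → (84, 145, 157).
67% corresponds to t = 0.67.
R = 60 + 0.67 × (84 − 60) = 60 + 0.67 × 24 = 76.08 → 76
G = 177 + 0.67 × (145 − 177) = 177 + 0.67 × -32 = 155.56 → 156
B = 47 + 0.67 × (157 − 47) = 47 + 0.67 × 110 = 120.7 → 121

(76, 156, 121)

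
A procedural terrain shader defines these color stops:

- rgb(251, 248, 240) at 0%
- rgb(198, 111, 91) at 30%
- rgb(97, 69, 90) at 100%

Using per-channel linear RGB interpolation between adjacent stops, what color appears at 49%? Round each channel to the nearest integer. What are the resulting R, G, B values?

49% lies between the 30% and 100% stops, so the local fraction is t = (49 − 30)/(100 − 30) = 19/70 ≈ 0.2714.
R = 198 + 0.2714 × (97 − 198) = 170.589 → 171
G = 111 + 0.2714 × (69 − 111) = 99.601 → 100
B = 91 + 0.2714 × (90 − 91) = 90.729 → 91

(171, 100, 91)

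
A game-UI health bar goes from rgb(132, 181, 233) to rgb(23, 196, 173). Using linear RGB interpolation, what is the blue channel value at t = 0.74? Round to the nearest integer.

B = 233 + 0.74 × (173 − 233) = 188.6 → 189

189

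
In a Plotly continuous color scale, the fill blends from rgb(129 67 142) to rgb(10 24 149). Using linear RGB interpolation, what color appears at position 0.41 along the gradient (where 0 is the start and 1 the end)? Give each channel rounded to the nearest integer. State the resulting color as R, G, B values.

R = 129 + 0.41 × (10 − 129) = 129 + 0.41 × -119 = 80.21 → 80
G = 67 + 0.41 × (24 − 67) = 67 + 0.41 × -43 = 49.37 → 49
B = 142 + 0.41 × (149 − 142) = 142 + 0.41 × 7 = 144.87 → 145

(80, 49, 145)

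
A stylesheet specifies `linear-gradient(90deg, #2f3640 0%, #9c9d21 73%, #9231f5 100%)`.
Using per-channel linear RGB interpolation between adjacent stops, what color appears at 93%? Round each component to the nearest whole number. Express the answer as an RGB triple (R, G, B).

(149, 77, 190)

93% lies between the 73% and 100% stops, so the local fraction is t = (93 − 73)/(100 − 73) = 20/27 ≈ 0.7407.
#9c9d21 → (156, 157, 33); #9231f5 → (146, 49, 245).
R = 156 + 0.7407 × (146 − 156) = 148.593 → 149
G = 157 + 0.7407 × (49 − 157) = 77.004 → 77
B = 33 + 0.7407 × (245 − 33) = 190.028 → 190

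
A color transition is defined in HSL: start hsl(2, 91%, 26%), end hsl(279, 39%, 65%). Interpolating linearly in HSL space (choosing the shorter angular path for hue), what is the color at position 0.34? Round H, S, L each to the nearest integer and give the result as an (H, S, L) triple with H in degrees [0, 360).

Hue: 279 − 2 = 277°, but |277| > 180 so the shorter arc goes the other way: Δh = 277 − 360 = -83°.
H = 2 + 0.34 × (-83) = -26.22 → -26 → -26 mod 360 = 334°
S = 91 + 0.34 × (39 − 91) = 73.32 → 73%
L = 26 + 0.34 × (65 − 26) = 39.26 → 39%

(334, 73, 39)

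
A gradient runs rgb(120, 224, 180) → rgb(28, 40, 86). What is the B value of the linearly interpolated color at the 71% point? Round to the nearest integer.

B = 180 + 0.71 × (86 − 180) = 113.26 → 113

113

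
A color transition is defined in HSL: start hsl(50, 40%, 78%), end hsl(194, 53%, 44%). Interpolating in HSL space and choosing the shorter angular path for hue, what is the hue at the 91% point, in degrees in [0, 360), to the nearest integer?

Hue arc: Δh = 194 − 50 = 144° (|Δh| ≤ 180, already the shorter path).
H = 50 + 0.91 × (144) = 181.04 → 181°

181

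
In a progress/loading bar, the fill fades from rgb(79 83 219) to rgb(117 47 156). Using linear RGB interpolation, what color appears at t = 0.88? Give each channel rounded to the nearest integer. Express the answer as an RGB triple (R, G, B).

(112, 51, 164)

R = 79 + 0.88 × (117 − 79) = 79 + 0.88 × 38 = 112.44 → 112
G = 83 + 0.88 × (47 − 83) = 83 + 0.88 × -36 = 51.32 → 51
B = 219 + 0.88 × (156 − 219) = 219 + 0.88 × -63 = 163.56 → 164
So the blended color is (112, 51, 164), about #7033a4.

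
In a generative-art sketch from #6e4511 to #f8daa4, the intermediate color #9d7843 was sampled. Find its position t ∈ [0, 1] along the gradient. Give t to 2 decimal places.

0.34

Invert the lerp on the G channel (largest span, 149): t = (120 − 69) / (218 − 69) = 51/149 = 0.34228.
Check on R: (157 − 110)/(248 − 110) = 0.3406 ✓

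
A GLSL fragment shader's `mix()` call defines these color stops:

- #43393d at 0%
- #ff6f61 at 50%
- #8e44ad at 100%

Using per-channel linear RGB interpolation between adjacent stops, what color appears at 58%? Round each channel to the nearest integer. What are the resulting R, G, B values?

(237, 104, 109)

58% lies between the 50% and 100% stops, so the local fraction is t = (58 − 50)/(100 − 50) = 8/50 ≈ 0.16.
#ff6f61 → (255, 111, 97); #8e44ad → (142, 68, 173).
R = 255 + 0.16 × (142 − 255) = 236.92 → 237
G = 111 + 0.16 × (68 − 111) = 104.12 → 104
B = 97 + 0.16 × (173 − 97) = 109.16 → 109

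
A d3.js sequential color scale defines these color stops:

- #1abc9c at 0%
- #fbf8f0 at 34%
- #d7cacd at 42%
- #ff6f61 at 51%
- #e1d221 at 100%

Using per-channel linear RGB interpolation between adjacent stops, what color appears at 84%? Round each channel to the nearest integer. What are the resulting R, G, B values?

84% lies between the 51% and 100% stops, so the local fraction is t = (84 − 51)/(100 − 51) = 33/49 ≈ 0.6735.
#ff6f61 → (255, 111, 97); #e1d221 → (225, 210, 33).
R = 255 + 0.6735 × (225 − 255) = 234.795 → 235
G = 111 + 0.6735 × (210 − 111) = 177.677 → 178
B = 97 + 0.6735 × (33 − 97) = 53.896 → 54

(235, 178, 54)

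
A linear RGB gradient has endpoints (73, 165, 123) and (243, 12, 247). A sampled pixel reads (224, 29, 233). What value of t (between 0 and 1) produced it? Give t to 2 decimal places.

0.89

Invert the lerp on the R channel (largest span, 170): t = (224 − 73) / (243 − 73) = 151/170 = 0.88824.
Check on G: (29 − 165)/(12 − 165) = 0.8889 ✓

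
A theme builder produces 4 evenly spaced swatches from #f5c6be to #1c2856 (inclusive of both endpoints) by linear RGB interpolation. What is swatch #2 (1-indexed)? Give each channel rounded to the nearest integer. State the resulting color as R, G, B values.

With 4 swatches and endpoints inclusive, swatch 2 sits at t = (2 − 1)/(4 − 1) = 1/3 ≈ 0.3333.
#f5c6be → (245, 198, 190); #1c2856 → (28, 40, 86).
R = 245 + 0.3333 × (28 − 245) = 172.674 → 173
G = 198 + 0.3333 × (40 − 198) = 145.339 → 145
B = 190 + 0.3333 × (86 − 190) = 155.337 → 155

(173, 145, 155)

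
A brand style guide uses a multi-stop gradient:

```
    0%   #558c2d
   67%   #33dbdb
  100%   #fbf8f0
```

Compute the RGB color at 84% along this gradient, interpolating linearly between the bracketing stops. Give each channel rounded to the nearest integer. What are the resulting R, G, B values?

84% lies between the 67% and 100% stops, so the local fraction is t = (84 − 67)/(100 − 67) = 17/33 ≈ 0.5152.
#33dbdb → (51, 219, 219); #fbf8f0 → (251, 248, 240).
R = 51 + 0.5152 × (251 − 51) = 154.04 → 154
G = 219 + 0.5152 × (248 − 219) = 233.941 → 234
B = 219 + 0.5152 × (240 − 219) = 229.819 → 230

(154, 234, 230)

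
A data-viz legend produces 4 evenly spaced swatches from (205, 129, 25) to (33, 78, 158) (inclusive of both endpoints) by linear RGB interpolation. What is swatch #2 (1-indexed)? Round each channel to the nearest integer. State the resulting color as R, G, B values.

(148, 112, 69)

With 4 swatches and endpoints inclusive, swatch 2 sits at t = (2 − 1)/(4 − 1) = 1/3 ≈ 0.3333.
R = 205 + 0.3333 × (33 − 205) = 147.672 → 148
G = 129 + 0.3333 × (78 − 129) = 112.002 → 112
B = 25 + 0.3333 × (158 − 25) = 69.329 → 69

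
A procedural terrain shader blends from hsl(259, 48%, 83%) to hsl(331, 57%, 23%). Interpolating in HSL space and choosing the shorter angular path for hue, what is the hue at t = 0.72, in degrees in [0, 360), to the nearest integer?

Hue arc: Δh = 331 − 259 = 72° (|Δh| ≤ 180, already the shorter path).
H = 259 + 0.72 × (72) = 310.84 → 311°

311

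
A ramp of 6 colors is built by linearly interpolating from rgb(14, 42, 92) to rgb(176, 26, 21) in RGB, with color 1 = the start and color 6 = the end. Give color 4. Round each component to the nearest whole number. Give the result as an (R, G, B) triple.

(111, 32, 49)

With 6 swatches and endpoints inclusive, swatch 4 sits at t = (4 − 1)/(6 − 1) = 3/5 ≈ 0.6.
R = 14 + 0.6 × (176 − 14) = 111.2 → 111
G = 42 + 0.6 × (26 − 42) = 32.4 → 32
B = 92 + 0.6 × (21 − 92) = 49.4 → 49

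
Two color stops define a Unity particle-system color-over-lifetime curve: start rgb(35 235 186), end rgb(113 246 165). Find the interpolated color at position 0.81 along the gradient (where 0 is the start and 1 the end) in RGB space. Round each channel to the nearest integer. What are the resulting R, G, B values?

(98, 244, 169)

R = 35 + 0.81 × (113 − 35) = 35 + 0.81 × 78 = 98.18 → 98
G = 235 + 0.81 × (246 − 235) = 235 + 0.81 × 11 = 243.91 → 244
B = 186 + 0.81 × (165 − 186) = 186 + 0.81 × -21 = 168.99 → 169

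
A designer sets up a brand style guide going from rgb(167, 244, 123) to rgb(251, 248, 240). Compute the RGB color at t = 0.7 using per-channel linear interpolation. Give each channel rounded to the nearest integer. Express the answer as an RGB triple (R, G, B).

(226, 247, 205)

R = 167 + 0.7 × (251 − 167) = 167 + 0.7 × 84 = 225.8 → 226
G = 244 + 0.7 × (248 − 244) = 244 + 0.7 × 4 = 246.8 → 247
B = 123 + 0.7 × (240 − 123) = 123 + 0.7 × 117 = 204.9 → 205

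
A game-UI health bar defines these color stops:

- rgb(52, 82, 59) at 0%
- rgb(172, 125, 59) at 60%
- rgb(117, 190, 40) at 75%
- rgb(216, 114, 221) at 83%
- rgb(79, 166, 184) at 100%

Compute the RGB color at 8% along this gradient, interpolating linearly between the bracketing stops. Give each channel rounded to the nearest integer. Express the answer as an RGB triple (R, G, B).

8% lies between the 0% and 60% stops, so the local fraction is t = (8 − 0)/(60 − 0) = 8/60 ≈ 0.1333.
R = 52 + 0.1333 × (172 − 52) = 67.996 → 68
G = 82 + 0.1333 × (125 − 82) = 87.732 → 88
B = 59 + 0.1333 × (59 − 59) = 59 → 59

(68, 88, 59)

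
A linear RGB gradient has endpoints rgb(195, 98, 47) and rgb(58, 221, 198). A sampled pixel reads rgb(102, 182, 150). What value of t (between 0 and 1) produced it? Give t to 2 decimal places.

Invert the lerp on the B channel (largest span, 151): t = (150 − 47) / (198 − 47) = 103/151 = 0.68212.
Check on R: (102 − 195)/(58 − 195) = 0.6788 ✓

0.68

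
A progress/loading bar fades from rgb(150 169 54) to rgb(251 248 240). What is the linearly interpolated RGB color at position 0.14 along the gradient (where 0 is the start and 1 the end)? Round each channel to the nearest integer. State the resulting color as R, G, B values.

R = 150 + 0.14 × (251 − 150) = 150 + 0.14 × 101 = 164.14 → 164
G = 169 + 0.14 × (248 − 169) = 169 + 0.14 × 79 = 180.06 → 180
B = 54 + 0.14 × (240 − 54) = 54 + 0.14 × 186 = 80.04 → 80
So the blended color is (164, 180, 80), about #a4b450.

(164, 180, 80)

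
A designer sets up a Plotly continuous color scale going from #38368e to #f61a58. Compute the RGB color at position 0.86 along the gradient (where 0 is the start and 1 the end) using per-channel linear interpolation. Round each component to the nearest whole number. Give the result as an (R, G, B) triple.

#38368e → (56, 54, 142); #f61a58 → (246, 26, 88).
R = 56 + 0.86 × (246 − 56) = 56 + 0.86 × 190 = 219.4 → 219
G = 54 + 0.86 × (26 − 54) = 54 + 0.86 × -28 = 29.92 → 30
B = 142 + 0.86 × (88 − 142) = 142 + 0.86 × -54 = 95.56 → 96

(219, 30, 96)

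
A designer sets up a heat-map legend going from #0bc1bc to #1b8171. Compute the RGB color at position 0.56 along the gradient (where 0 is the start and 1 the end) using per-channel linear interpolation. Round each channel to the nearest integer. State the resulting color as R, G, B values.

#0bc1bc → (11, 193, 188); #1b8171 → (27, 129, 113).
R = 11 + 0.56 × (27 − 11) = 11 + 0.56 × 16 = 19.96 → 20
G = 193 + 0.56 × (129 − 193) = 193 + 0.56 × -64 = 157.16 → 157
B = 188 + 0.56 × (113 − 188) = 188 + 0.56 × -75 = 146 → 146

(20, 157, 146)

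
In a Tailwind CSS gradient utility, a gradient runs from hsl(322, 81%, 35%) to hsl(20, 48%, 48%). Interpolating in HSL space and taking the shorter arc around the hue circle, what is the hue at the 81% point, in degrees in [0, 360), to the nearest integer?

9

Hue: 20 − 322 = -302°, but |-302| > 180 so the shorter arc goes the other way: Δh = -302 + 360 = 58°.
H = 322 + 0.81 × (58) = 368.98 → 369 → 369 mod 360 = 9°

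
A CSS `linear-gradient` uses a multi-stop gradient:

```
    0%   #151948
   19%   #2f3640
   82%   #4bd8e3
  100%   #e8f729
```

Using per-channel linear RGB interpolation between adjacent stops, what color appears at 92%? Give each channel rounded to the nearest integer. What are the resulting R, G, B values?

92% lies between the 82% and 100% stops, so the local fraction is t = (92 − 82)/(100 − 82) = 10/18 ≈ 0.5556.
#4bd8e3 → (75, 216, 227); #e8f729 → (232, 247, 41).
R = 75 + 0.5556 × (232 − 75) = 162.229 → 162
G = 216 + 0.5556 × (247 − 216) = 233.224 → 233
B = 227 + 0.5556 × (41 − 227) = 123.658 → 124

(162, 233, 124)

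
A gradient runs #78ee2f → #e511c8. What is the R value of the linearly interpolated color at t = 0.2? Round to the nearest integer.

R₁ = 120 (from #78ee2f), R₂ = 229 (from #e511c8).
R = 120 + 0.2 × (229 − 120) = 141.8 → 142

142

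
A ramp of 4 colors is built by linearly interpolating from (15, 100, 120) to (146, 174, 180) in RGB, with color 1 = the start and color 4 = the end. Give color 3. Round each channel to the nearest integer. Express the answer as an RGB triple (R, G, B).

With 4 swatches and endpoints inclusive, swatch 3 sits at t = (3 − 1)/(4 − 1) = 2/3 ≈ 0.6667.
R = 15 + 0.6667 × (146 − 15) = 102.338 → 102
G = 100 + 0.6667 × (174 − 100) = 149.336 → 149
B = 120 + 0.6667 × (180 − 120) = 160.002 → 160

(102, 149, 160)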